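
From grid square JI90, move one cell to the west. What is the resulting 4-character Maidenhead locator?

JI80

Longitude square 9; −1 → 8.
The latitude characters are unchanged.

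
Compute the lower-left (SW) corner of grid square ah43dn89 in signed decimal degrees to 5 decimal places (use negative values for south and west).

-16.42083, -171.68333

Field A=0, H=7: +0·20° lon, +7·10° lat → SW at lon -180°, lat -20°.
Square 4, 3: +4·2° lon, +3·1° lat → SW at lon -172°, lat -17°.
Subsquare d=3, n=13: +3·0.0833333° lon, +13·0.0416667° lat → SW at lon -171.75°, lat -16.4583°.
Extended square 8, 9: +8·0.00833333° lon, +9·0.00416667° lat → SW at lon -171.683°, lat -16.4208°.
latitude -16.42083, longitude -171.68333.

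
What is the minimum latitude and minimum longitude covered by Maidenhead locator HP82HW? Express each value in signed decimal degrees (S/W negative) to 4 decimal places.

62.9167, -23.4167

Field H=7, P=15: +7·20° lon, +15·10° lat → SW at lon -40°, lat 60°.
Square 8, 2: +8·2° lon, +2·1° lat → SW at lon -24°, lat 62°.
Subsquare h=7, w=22: +7·0.0833333° lon, +22·0.0416667° lat → SW at lon -23.4167°, lat 62.9167°.
latitude 62.9167, longitude -23.4167.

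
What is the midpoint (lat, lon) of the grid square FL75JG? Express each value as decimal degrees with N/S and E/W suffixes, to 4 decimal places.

Field F=5, L=11: +5·20° lon, +11·10° lat → SW at lon -80°, lat 20°.
Square 7, 5: +7·2° lon, +5·1° lat → SW at lon -66°, lat 25°.
Subsquare j=9, g=6: +9·0.0833333° lon, +6·0.0416667° lat → SW at lon -65.25°, lat 25.25°.
Cell spans 0.0833333° lon × 0.0416667° lat. Centre is SW corner plus half of each.
latitude 25.2708° N, longitude 65.2083° W.

25.2708° N, 65.2083° W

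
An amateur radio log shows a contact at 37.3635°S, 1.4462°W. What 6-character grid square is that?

Shift to the Maidenhead origin (180°W, 90°S): lon 178.5538, lat 52.6365.
Field (20°×10°, letters A–R): lon ⌊178.5538/20⌋ = 8 → I; lat ⌊52.6365/10⌋ = 5 → F.
Square (2°×1°, digits 0–9): lon ⌊18.5538/2⌋ = 9; lat ⌊2.6365/1⌋ = 2.
Subsquare (5′×2.5′, letters a–x): lon ⌊0.5538/0.0833333⌋ = 6 → g; lat ⌊0.6365/0.0416667⌋ = 15 → p.

IF92gp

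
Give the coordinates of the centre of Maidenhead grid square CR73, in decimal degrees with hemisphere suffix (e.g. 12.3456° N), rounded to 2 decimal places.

83.50° N, 125.00° W

Field C=2, R=17: +2·20° lon, +17·10° lat → SW at lon -140°, lat 80°.
Square 7, 3: +7·2° lon, +3·1° lat → SW at lon -126°, lat 83°.
Cell spans 2° lon × 1° lat. Centre is SW corner plus half of each.
latitude 83.50° N, longitude 125.00° W.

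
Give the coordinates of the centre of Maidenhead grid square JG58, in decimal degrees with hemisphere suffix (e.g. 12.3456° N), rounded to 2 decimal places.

21.50° S, 11.00° E

Field J=9, G=6: +9·20° lon, +6·10° lat → SW at lon 0°, lat -30°.
Square 5, 8: +5·2° lon, +8·1° lat → SW at lon 10°, lat -22°.
Cell spans 2° lon × 1° lat. Centre is SW corner plus half of each.
latitude 21.50° S, longitude 11.00° E.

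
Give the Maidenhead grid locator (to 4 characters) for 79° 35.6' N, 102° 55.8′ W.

Add 180° to longitude and 90° to latitude: 77.07, 169.59.
Field (20°×10°, letters A–R): lon ⌊77.07/20⌋ = 3 → D; lat ⌊169.59/10⌋ = 16 → Q.
Square (2°×1°, digits 0–9): lon ⌊17.07/2⌋ = 8; lat ⌊9.59/1⌋ = 9.

DQ89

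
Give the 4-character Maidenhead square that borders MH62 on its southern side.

MH61

Latitude square 2; −1 → 1.
The longitude characters are unchanged.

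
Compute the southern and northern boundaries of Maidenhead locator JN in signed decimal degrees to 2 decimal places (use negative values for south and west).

Field J=9, N=13: +9·20° lon, +13·10° lat → SW at lon 0°, lat 40°.
Cell spans 20° lon × 10° lat.
south 40.00, north 50.00.

40.00, 50.00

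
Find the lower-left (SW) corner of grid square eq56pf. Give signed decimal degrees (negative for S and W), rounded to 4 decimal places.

76.2083, -88.7500

Field E=4, Q=16: +4·20° lon, +16·10° lat → SW at lon -100°, lat 70°.
Square 5, 6: +5·2° lon, +6·1° lat → SW at lon -90°, lat 76°.
Subsquare p=15, f=5: +15·0.0833333° lon, +5·0.0416667° lat → SW at lon -88.75°, lat 76.2083°.
latitude 76.2083, longitude -88.7500.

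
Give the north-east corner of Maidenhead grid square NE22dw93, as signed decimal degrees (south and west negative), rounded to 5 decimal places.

Field N=13, E=4: +13·20° lon, +4·10° lat → SW at lon 80°, lat -50°.
Square 2, 2: +2·2° lon, +2·1° lat → SW at lon 84°, lat -48°.
Subsquare d=3, w=22: +3·0.0833333° lon, +22·0.0416667° lat → SW at lon 84.25°, lat -47.0833°.
Extended square 9, 3: +9·0.00833333° lon, +3·0.00416667° lat → SW at lon 84.325°, lat -47.0708°.
Cell spans 0.00833333° lon × 0.00416667° lat. NE corner is SW corner plus one full cell.
latitude -47.06667, longitude 84.33333.

-47.06667, 84.33333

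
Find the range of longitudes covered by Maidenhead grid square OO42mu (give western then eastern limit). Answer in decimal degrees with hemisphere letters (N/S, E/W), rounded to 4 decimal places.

Field O=14, O=14: +14·20° lon, +14·10° lat → SW at lon 100°, lat 50°.
Square 4, 2: +4·2° lon, +2·1° lat → SW at lon 108°, lat 52°.
Subsquare m=12, u=20: +12·0.0833333° lon, +20·0.0416667° lat → SW at lon 109°, lat 52.8333°.
Cell spans 0.0833333° lon × 0.0416667° lat.
west 109.0000° E, east 109.0833° E.

109.0000° E, 109.0833° E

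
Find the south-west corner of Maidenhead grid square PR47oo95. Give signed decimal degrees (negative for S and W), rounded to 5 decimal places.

87.60417, 129.24167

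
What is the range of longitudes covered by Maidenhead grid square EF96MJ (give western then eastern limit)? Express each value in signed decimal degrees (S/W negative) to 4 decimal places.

-81.0000, -80.9167

Field E=4, F=5: +4·20° lon, +5·10° lat → SW at lon -100°, lat -40°.
Square 9, 6: +9·2° lon, +6·1° lat → SW at lon -82°, lat -34°.
Subsquare m=12, j=9: +12·0.0833333° lon, +9·0.0416667° lat → SW at lon -81°, lat -33.625°.
Cell spans 0.0833333° lon × 0.0416667° lat.
west -81.0000, east -80.9167.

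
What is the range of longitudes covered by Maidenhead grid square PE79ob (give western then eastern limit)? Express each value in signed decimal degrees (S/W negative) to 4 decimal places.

Field P=15, E=4: +15·20° lon, +4·10° lat → SW at lon 120°, lat -50°.
Square 7, 9: +7·2° lon, +9·1° lat → SW at lon 134°, lat -41°.
Subsquare o=14, b=1: +14·0.0833333° lon, +1·0.0416667° lat → SW at lon 135.167°, lat -40.9583°.
Cell spans 0.0833333° lon × 0.0416667° lat.
west 135.1667, east 135.2500.

135.1667, 135.2500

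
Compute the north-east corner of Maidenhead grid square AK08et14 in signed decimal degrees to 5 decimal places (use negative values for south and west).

18.81250, -179.65000

Field A=0, K=10: +0·20° lon, +10·10° lat → SW at lon -180°, lat 10°.
Square 0, 8: +0·2° lon, +8·1° lat → SW at lon -180°, lat 18°.
Subsquare e=4, t=19: +4·0.0833333° lon, +19·0.0416667° lat → SW at lon -179.667°, lat 18.7917°.
Extended square 1, 4: +1·0.00833333° lon, +4·0.00416667° lat → SW at lon -179.658°, lat 18.8083°.
Cell spans 0.00833333° lon × 0.00416667° lat. NE corner is SW corner plus one full cell.
latitude 18.81250, longitude -179.65000.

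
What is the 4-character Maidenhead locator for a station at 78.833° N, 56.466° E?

LQ88

Offset from 180°W / 90°S: lon 236.47°, lat 168.83°.
Field: lon ⌊236.47/20⌋ = 11 → L; lat ⌊168.83/10⌋ = 16 → Q.
Square: lon ⌊16.47/2⌋ = 8; lat ⌊8.83/1⌋ = 8.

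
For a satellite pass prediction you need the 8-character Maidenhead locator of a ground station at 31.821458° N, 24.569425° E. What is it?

Offset from 180°W / 90°S: lon 204.56942°, lat 121.82146°.
Field: 204.56942/20 → 10 → K, 121.82146/10 → 12 → M; chars KM.
Square: 4.56942/2 → 2, 1.82146/1 → 1; chars 21.
Subsquare: 0.56942/0.0833333 → 6 → g, 0.82146/0.0416667 → 19 → t; chars gt.
Extended square: 0.06942/0.00833333 → 8, 0.02979/0.00416667 → 7; chars 87.

KM21gt87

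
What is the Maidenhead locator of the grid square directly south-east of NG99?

OG08

Longitude square 9; +1 → 10, wraps to 0, carry into field.
Longitude field N = 13; +1 → 14 = O.
Latitude square 9; −1 → 8.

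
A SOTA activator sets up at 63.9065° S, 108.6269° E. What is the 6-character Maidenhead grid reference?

OC46hc

Add 180° to longitude and 90° to latitude: 288.6269, 26.0935.
Field: lon ⌊288.6269/20⌋ = 14 → O; lat ⌊26.0935/10⌋ = 2 → C.
Square: lon ⌊8.6269/2⌋ = 4; lat ⌊6.0935/1⌋ = 6.
Subsquare: lon ⌊0.6269/0.0833333⌋ = 7 → h; lat ⌊0.0935/0.0416667⌋ = 2 → c.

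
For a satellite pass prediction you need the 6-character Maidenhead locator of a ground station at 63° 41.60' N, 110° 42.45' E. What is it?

OP53iq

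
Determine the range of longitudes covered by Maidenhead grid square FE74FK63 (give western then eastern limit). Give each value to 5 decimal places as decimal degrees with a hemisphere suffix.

Field F=5, E=4: +5·20° lon, +4·10° lat → SW at lon -80°, lat -50°.
Square 7, 4: +7·2° lon, +4·1° lat → SW at lon -66°, lat -46°.
Subsquare f=5, k=10: +5·0.0833333° lon, +10·0.0416667° lat → SW at lon -65.5833°, lat -45.5833°.
Extended square 6, 3: +6·0.00833333° lon, +3·0.00416667° lat → SW at lon -65.5333°, lat -45.5708°.
Cell spans 0.00833333° lon × 0.00416667° lat.
west 65.53333° W, east 65.52500° W.

65.53333° W, 65.52500° W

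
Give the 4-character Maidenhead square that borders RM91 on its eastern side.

Longitude square 9; +1 → 10, wraps to 0, carry into field.
Longitude field R = 17; +1 → 18, wraps to 0 = A, wrapping around the antimeridian.
The latitude characters are unchanged.

AM01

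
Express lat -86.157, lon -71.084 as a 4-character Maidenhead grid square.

FA43

Add 180° to longitude and 90° to latitude: 108.92, 3.84.
Field: 108.92/20 → 5 → F, 3.84/10 → 0 → A; chars FA.
Square: 8.92/2 → 4, 3.84/1 → 3; chars 43.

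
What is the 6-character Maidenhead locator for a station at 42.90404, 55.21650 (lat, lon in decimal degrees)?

Shift to the Maidenhead origin (180°W, 90°S): lon 235.2165, lat 132.9040.
Field (20°×10°, letters A–R): 235.2165/20 → 11 → L, 132.9040/10 → 13 → N; chars LN.
Square (2°×1°, digits 0–9): 15.2165/2 → 7, 2.9040/1 → 2; chars 72.
Subsquare (5′×2.5′, letters a–x): 1.2165/0.0833333 → 14 → o, 0.9040/0.0416667 → 21 → v; chars ov.

LN72ov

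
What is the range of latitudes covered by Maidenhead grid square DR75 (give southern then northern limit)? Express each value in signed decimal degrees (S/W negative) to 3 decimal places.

Field D=3, R=17: +3·20° lon, +17·10° lat → SW at lon -120°, lat 80°.
Square 7, 5: +7·2° lon, +5·1° lat → SW at lon -106°, lat 85°.
Cell spans 2° lon × 1° lat.
south 85.000, north 86.000.

85.000, 86.000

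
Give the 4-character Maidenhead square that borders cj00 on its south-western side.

Longitude square 0; −1 → -1, wraps to 9, carry into field.
Longitude field C = 2; −1 → 1 = B.
Latitude square 0; −1 → -1, wraps to 9, carry into field.
Latitude field J = 9; −1 → 8 = I.

BI99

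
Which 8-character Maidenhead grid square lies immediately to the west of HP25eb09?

HP25db99

Longitude extended square 0; −1 → -1, wraps to 9, carry into subsquare.
Longitude subsquare e = 4; −1 → 3 = d.
The latitude characters are unchanged.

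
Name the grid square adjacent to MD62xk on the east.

MD72ak

Longitude subsquare x = 23; +1 → 24, wraps to 0 = a, carry into square.
Longitude square 6; +1 → 7.
The latitude characters are unchanged.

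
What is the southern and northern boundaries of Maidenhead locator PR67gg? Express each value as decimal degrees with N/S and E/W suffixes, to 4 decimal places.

Field P=15, R=17: +15·20° lon, +17·10° lat → SW at lon 120°, lat 80°.
Square 6, 7: +6·2° lon, +7·1° lat → SW at lon 132°, lat 87°.
Subsquare g=6, g=6: +6·0.0833333° lon, +6·0.0416667° lat → SW at lon 132.5°, lat 87.25°.
Cell spans 0.0833333° lon × 0.0416667° lat.
south 87.2500° N, north 87.2917° N.

87.2500° N, 87.2917° N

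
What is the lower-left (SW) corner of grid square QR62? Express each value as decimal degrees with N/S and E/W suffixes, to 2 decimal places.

Field Q=16, R=17: +16·20° lon, +17·10° lat → SW at lon 140°, lat 80°.
Square 6, 2: +6·2° lon, +2·1° lat → SW at lon 152°, lat 82°.
latitude 82.00° N, longitude 152.00° E.

82.00° N, 152.00° E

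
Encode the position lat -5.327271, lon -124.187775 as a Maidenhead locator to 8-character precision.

CI74vq71

Shift to the Maidenhead origin (180°W, 90°S): lon 55.81222, lat 84.67273.
Field (20°×10°, letters A–R): lon ⌊55.81222/20⌋ = 2 → C; lat ⌊84.67273/10⌋ = 8 → I.
Square (2°×1°, digits 0–9): lon ⌊15.81222/2⌋ = 7; lat ⌊4.67273/1⌋ = 4.
Subsquare (5′×2.5′, letters a–x): lon ⌊1.81222/0.0833333⌋ = 21 → v; lat ⌊0.67273/0.0416667⌋ = 16 → q.
Extended square (30″×15″, digits 0–9): lon ⌊0.06222/0.00833333⌋ = 7; lat ⌊0.00606/0.00416667⌋ = 1.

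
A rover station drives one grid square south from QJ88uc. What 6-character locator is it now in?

QJ88ub

Latitude subsquare c = 2; −1 → 1 = b.
The longitude characters are unchanged.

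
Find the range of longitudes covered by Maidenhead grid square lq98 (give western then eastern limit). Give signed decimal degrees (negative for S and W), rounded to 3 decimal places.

58.000, 60.000

Field L=11, Q=16: +11·20° lon, +16·10° lat → SW at lon 40°, lat 70°.
Square 9, 8: +9·2° lon, +8·1° lat → SW at lon 58°, lat 78°.
Cell spans 2° lon × 1° lat.
west 58.000, east 60.000.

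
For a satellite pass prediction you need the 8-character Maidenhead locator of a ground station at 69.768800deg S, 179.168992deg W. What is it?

AC00jf95

Offset from 180°W / 90°S: lon 0.83101°, lat 20.23120°.
Field (20°×10°, letters A–R): 0.83101/20 → 0 → A, 20.23120/10 → 2 → C; chars AC.
Square (2°×1°, digits 0–9): 0.83101/2 → 0, 0.23120/1 → 0; chars 00.
Subsquare (5′×2.5′, letters a–x): 0.83101/0.0833333 → 9 → j, 0.23120/0.0416667 → 5 → f; chars jf.
Extended square (30″×15″, digits 0–9): 0.08101/0.00833333 → 9, 0.02287/0.00416667 → 5; chars 95.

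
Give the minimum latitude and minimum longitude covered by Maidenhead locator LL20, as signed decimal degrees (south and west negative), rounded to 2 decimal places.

Field L=11, L=11: +11·20° lon, +11·10° lat → SW at lon 40°, lat 20°.
Square 2, 0: +2·2° lon, +0·1° lat → SW at lon 44°, lat 20°.
latitude 20.00, longitude 44.00.

20.00, 44.00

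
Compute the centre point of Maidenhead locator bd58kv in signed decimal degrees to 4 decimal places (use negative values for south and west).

-51.1042, -149.1250

Field B=1, D=3: +1·20° lon, +3·10° lat → SW at lon -160°, lat -60°.
Square 5, 8: +5·2° lon, +8·1° lat → SW at lon -150°, lat -52°.
Subsquare k=10, v=21: +10·0.0833333° lon, +21·0.0416667° lat → SW at lon -149.167°, lat -51.125°.
Cell spans 0.0833333° lon × 0.0416667° lat. Centre is SW corner plus half of each.
latitude -51.1042, longitude -149.1250.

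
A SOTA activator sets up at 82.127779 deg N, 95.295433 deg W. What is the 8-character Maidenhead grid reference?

ER22id40

Shift to the Maidenhead origin (180°W, 90°S): lon 84.70457, lat 172.12778.
Field: 84.70457/20 → 4 → E, 172.12778/10 → 17 → R; chars ER.
Square: 4.70457/2 → 2, 2.12778/1 → 2; chars 22.
Subsquare: 0.70457/0.0833333 → 8 → i, 0.12778/0.0416667 → 3 → d; chars id.
Extended square: 0.03790/0.00833333 → 4, 0.00278/0.00416667 → 0; chars 40.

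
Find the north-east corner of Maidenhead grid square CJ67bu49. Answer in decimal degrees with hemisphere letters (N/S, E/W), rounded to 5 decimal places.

Field C=2, J=9: +2·20° lon, +9·10° lat → SW at lon -140°, lat 0°.
Square 6, 7: +6·2° lon, +7·1° lat → SW at lon -128°, lat 7°.
Subsquare b=1, u=20: +1·0.0833333° lon, +20·0.0416667° lat → SW at lon -127.917°, lat 7.83333°.
Extended square 4, 9: +4·0.00833333° lon, +9·0.00416667° lat → SW at lon -127.883°, lat 7.87083°.
Cell spans 0.00833333° lon × 0.00416667° lat. NE corner is SW corner plus one full cell.
latitude 7.87500° N, longitude 127.87500° W.

7.87500° N, 127.87500° W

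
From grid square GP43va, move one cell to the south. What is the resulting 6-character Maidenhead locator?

Latitude subsquare a = 0; −1 → -1, wraps to 23 = x, carry into square.
Latitude square 3; −1 → 2.
The longitude characters are unchanged.

GP42vx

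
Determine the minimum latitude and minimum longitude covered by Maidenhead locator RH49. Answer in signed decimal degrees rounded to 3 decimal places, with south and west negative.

-11.000, 168.000

Field R=17, H=7: +17·20° lon, +7·10° lat → SW at lon 160°, lat -20°.
Square 4, 9: +4·2° lon, +9·1° lat → SW at lon 168°, lat -11°.
latitude -11.000, longitude 168.000.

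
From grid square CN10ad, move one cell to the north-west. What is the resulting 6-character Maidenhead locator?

CN00xe

Longitude subsquare a = 0; −1 → -1, wraps to 23 = x, carry into square.
Longitude square 1; −1 → 0.
Latitude subsquare d = 3; +1 → 4 = e.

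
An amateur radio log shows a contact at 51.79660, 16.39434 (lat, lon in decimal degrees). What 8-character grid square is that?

JO81et71

Offset from 180°W / 90°S: lon 196.39434°, lat 141.79660°.
Field: lon ⌊196.39434/20⌋ = 9 → J; lat ⌊141.79660/10⌋ = 14 → O.
Square: lon ⌊16.39434/2⌋ = 8; lat ⌊1.79660/1⌋ = 1.
Subsquare: lon ⌊0.39434/0.0833333⌋ = 4 → e; lat ⌊0.79660/0.0416667⌋ = 19 → t.
Extended square: lon ⌊0.06101/0.00833333⌋ = 7; lat ⌊0.00493/0.00416667⌋ = 1.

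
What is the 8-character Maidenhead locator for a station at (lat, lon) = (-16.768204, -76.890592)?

FH13nf35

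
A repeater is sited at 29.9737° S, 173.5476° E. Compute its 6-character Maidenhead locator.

RG60sa

Offset from 180°W / 90°S: lon 353.5476°, lat 60.0263°.
Field (20°×10°, letters A–R): 353.5476/20 → 17 → R, 60.0263/10 → 6 → G; chars RG.
Square (2°×1°, digits 0–9): 13.5476/2 → 6, 0.0263/1 → 0; chars 60.
Subsquare (5′×2.5′, letters a–x): 1.5476/0.0833333 → 18 → s, 0.0263/0.0416667 → 0 → a; chars sa.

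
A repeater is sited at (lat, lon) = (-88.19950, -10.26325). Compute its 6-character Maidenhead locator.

IA41ut

Offset from 180°W / 90°S: lon 169.7368°, lat 1.8005°.
Field: lon ⌊169.7368/20⌋ = 8 → I; lat ⌊1.8005/10⌋ = 0 → A.
Square: lon ⌊9.7368/2⌋ = 4; lat ⌊1.8005/1⌋ = 1.
Subsquare: lon ⌊1.7368/0.0833333⌋ = 20 → u; lat ⌊0.8005/0.0416667⌋ = 19 → t.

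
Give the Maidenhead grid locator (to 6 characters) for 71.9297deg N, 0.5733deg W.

IQ91rw

Shift to the Maidenhead origin (180°W, 90°S): lon 179.4267, lat 161.9297.
Field: lon ⌊179.4267/20⌋ = 8 → I; lat ⌊161.9297/10⌋ = 16 → Q.
Square: lon ⌊19.4267/2⌋ = 9; lat ⌊1.9297/1⌋ = 1.
Subsquare: lon ⌊1.4267/0.0833333⌋ = 17 → r; lat ⌊0.9297/0.0416667⌋ = 22 → w.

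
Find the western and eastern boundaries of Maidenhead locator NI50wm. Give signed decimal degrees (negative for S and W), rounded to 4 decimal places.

Field N=13, I=8: +13·20° lon, +8·10° lat → SW at lon 80°, lat -10°.
Square 5, 0: +5·2° lon, +0·1° lat → SW at lon 90°, lat -10°.
Subsquare w=22, m=12: +22·0.0833333° lon, +12·0.0416667° lat → SW at lon 91.8333°, lat -9.5°.
Cell spans 0.0833333° lon × 0.0416667° lat.
west 91.8333, east 91.9167.

91.8333, 91.9167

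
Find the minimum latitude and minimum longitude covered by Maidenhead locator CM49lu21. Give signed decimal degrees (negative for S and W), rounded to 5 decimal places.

Field C=2, M=12: +2·20° lon, +12·10° lat → SW at lon -140°, lat 30°.
Square 4, 9: +4·2° lon, +9·1° lat → SW at lon -132°, lat 39°.
Subsquare l=11, u=20: +11·0.0833333° lon, +20·0.0416667° lat → SW at lon -131.083°, lat 39.8333°.
Extended square 2, 1: +2·0.00833333° lon, +1·0.00416667° lat → SW at lon -131.067°, lat 39.8375°.
latitude 39.83750, longitude -131.06667.

39.83750, -131.06667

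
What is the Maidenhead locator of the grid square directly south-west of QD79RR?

QD79qq

Longitude subsquare r = 17; −1 → 16 = q.
Latitude subsquare r = 17; −1 → 16 = q.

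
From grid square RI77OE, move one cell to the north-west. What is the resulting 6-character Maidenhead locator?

RI77nf

Longitude subsquare o = 14; −1 → 13 = n.
Latitude subsquare e = 4; +1 → 5 = f.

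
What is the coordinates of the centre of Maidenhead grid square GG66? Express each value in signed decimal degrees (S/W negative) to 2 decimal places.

-23.50, -47.00

Field G=6, G=6: +6·20° lon, +6·10° lat → SW at lon -60°, lat -30°.
Square 6, 6: +6·2° lon, +6·1° lat → SW at lon -48°, lat -24°.
Cell spans 2° lon × 1° lat. Centre is SW corner plus half of each.
latitude -23.50, longitude -47.00.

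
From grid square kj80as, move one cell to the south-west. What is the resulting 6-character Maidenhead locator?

KJ70xr

Longitude subsquare a = 0; −1 → -1, wraps to 23 = x, carry into square.
Longitude square 8; −1 → 7.
Latitude subsquare s = 18; −1 → 17 = r.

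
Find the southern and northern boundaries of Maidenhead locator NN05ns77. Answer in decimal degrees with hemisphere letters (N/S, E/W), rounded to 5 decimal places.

Field N=13, N=13: +13·20° lon, +13·10° lat → SW at lon 80°, lat 40°.
Square 0, 5: +0·2° lon, +5·1° lat → SW at lon 80°, lat 45°.
Subsquare n=13, s=18: +13·0.0833333° lon, +18·0.0416667° lat → SW at lon 81.0833°, lat 45.75°.
Extended square 7, 7: +7·0.00833333° lon, +7·0.00416667° lat → SW at lon 81.1417°, lat 45.7792°.
Cell spans 0.00833333° lon × 0.00416667° lat.
south 45.77917° N, north 45.78333° N.

45.77917° N, 45.78333° N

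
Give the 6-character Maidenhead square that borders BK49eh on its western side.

BK49dh

Longitude subsquare e = 4; −1 → 3 = d.
The latitude characters are unchanged.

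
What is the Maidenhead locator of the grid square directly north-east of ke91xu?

LE01av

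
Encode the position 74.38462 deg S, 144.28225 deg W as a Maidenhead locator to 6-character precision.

BB75uo

Add 180° to longitude and 90° to latitude: 35.7177, 15.6154.
Field: lon ⌊35.7177/20⌋ = 1 → B; lat ⌊15.6154/10⌋ = 1 → B.
Square: lon ⌊15.7177/2⌋ = 7; lat ⌊5.6154/1⌋ = 5.
Subsquare: lon ⌊1.7177/0.0833333⌋ = 20 → u; lat ⌊0.6154/0.0416667⌋ = 14 → o.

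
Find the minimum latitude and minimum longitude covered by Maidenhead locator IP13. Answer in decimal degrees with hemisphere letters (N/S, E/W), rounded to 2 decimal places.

Field I=8, P=15: +8·20° lon, +15·10° lat → SW at lon -20°, lat 60°.
Square 1, 3: +1·2° lon, +3·1° lat → SW at lon -18°, lat 63°.
latitude 63.00° N, longitude 18.00° W.

63.00° N, 18.00° W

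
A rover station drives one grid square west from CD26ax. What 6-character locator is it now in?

CD16xx

Longitude subsquare a = 0; −1 → -1, wraps to 23 = x, carry into square.
Longitude square 2; −1 → 1.
The latitude characters are unchanged.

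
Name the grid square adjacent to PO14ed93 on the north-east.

Longitude extended square 9; +1 → 10, wraps to 0, carry into subsquare.
Longitude subsquare e = 4; +1 → 5 = f.
Latitude extended square 3; +1 → 4.

PO14fd04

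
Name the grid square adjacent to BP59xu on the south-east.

Longitude subsquare x = 23; +1 → 24, wraps to 0 = a, carry into square.
Longitude square 5; +1 → 6.
Latitude subsquare u = 20; −1 → 19 = t.

BP69at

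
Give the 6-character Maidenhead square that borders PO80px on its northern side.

PO81pa

Latitude subsquare x = 23; +1 → 24, wraps to 0 = a, carry into square.
Latitude square 0; +1 → 1.
The longitude characters are unchanged.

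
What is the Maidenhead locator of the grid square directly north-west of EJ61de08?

EJ61ce99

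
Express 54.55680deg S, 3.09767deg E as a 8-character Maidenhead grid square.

Shift to the Maidenhead origin (180°W, 90°S): lon 183.09767, lat 35.44320.
Field: lon ⌊183.09767/20⌋ = 9 → J; lat ⌊35.44320/10⌋ = 3 → D.
Square: lon ⌊3.09767/2⌋ = 1; lat ⌊5.44320/1⌋ = 5.
Subsquare: lon ⌊1.09767/0.0833333⌋ = 13 → n; lat ⌊0.44320/0.0416667⌋ = 10 → k.
Extended square: lon ⌊0.01434/0.00833333⌋ = 1; lat ⌊0.02653/0.00416667⌋ = 6.

JD15nk16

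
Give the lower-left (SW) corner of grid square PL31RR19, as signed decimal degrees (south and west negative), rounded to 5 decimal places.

Field P=15, L=11: +15·20° lon, +11·10° lat → SW at lon 120°, lat 20°.
Square 3, 1: +3·2° lon, +1·1° lat → SW at lon 126°, lat 21°.
Subsquare r=17, r=17: +17·0.0833333° lon, +17·0.0416667° lat → SW at lon 127.417°, lat 21.7083°.
Extended square 1, 9: +1·0.00833333° lon, +9·0.00416667° lat → SW at lon 127.425°, lat 21.7458°.
latitude 21.74583, longitude 127.42500.

21.74583, 127.42500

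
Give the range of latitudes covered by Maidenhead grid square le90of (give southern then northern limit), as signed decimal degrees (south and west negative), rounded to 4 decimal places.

-49.7917, -49.7500

Field L=11, E=4: +11·20° lon, +4·10° lat → SW at lon 40°, lat -50°.
Square 9, 0: +9·2° lon, +0·1° lat → SW at lon 58°, lat -50°.
Subsquare o=14, f=5: +14·0.0833333° lon, +5·0.0416667° lat → SW at lon 59.1667°, lat -49.7917°.
Cell spans 0.0833333° lon × 0.0416667° lat.
south -49.7917, north -49.7500.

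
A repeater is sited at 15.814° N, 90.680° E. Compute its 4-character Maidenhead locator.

NK55

Offset from 180°W / 90°S: lon 270.68°, lat 105.81°.
Field: lon ⌊270.68/20⌋ = 13 → N; lat ⌊105.81/10⌋ = 10 → K.
Square: lon ⌊10.68/2⌋ = 5; lat ⌊5.81/1⌋ = 5.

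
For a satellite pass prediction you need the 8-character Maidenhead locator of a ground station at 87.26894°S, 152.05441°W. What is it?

Offset from 180°W / 90°S: lon 27.94559°, lat 2.73106°.
Field: 27.94559/20 → 1 → B, 2.73106/10 → 0 → A; chars BA.
Square: 7.94559/2 → 3, 2.73106/1 → 2; chars 32.
Subsquare: 1.94559/0.0833333 → 23 → x, 0.73106/0.0416667 → 17 → r; chars xr.
Extended square: 0.02892/0.00833333 → 3, 0.02273/0.00416667 → 5; chars 35.

BA32xr35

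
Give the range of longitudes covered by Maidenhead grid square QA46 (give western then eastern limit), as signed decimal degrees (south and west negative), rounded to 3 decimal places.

148.000, 150.000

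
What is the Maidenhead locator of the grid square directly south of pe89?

Latitude square 9; −1 → 8.
The longitude characters are unchanged.

PE88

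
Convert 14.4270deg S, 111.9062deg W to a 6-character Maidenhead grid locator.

Shift to the Maidenhead origin (180°W, 90°S): lon 68.0938, lat 75.5730.
Field (20°×10°, letters A–R): 68.0938/20 → 3 → D, 75.5730/10 → 7 → H; chars DH.
Square (2°×1°, digits 0–9): 8.0938/2 → 4, 5.5730/1 → 5; chars 45.
Subsquare (5′×2.5′, letters a–x): 0.0938/0.0833333 → 1 → b, 0.5730/0.0416667 → 13 → n; chars bn.

DH45bn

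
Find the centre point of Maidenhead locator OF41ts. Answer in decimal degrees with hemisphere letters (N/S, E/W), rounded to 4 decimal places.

Field O=14, F=5: +14·20° lon, +5·10° lat → SW at lon 100°, lat -40°.
Square 4, 1: +4·2° lon, +1·1° lat → SW at lon 108°, lat -39°.
Subsquare t=19, s=18: +19·0.0833333° lon, +18·0.0416667° lat → SW at lon 109.583°, lat -38.25°.
Cell spans 0.0833333° lon × 0.0416667° lat. Centre is SW corner plus half of each.
latitude 38.2292° S, longitude 109.6250° E.

38.2292° S, 109.6250° E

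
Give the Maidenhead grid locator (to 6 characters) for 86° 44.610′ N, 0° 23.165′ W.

IR96tr

Offset from 180°W / 90°S: lon 179.6139°, lat 176.7435°.
Field: lon ⌊179.6139/20⌋ = 8 → I; lat ⌊176.7435/10⌋ = 17 → R.
Square: lon ⌊19.6139/2⌋ = 9; lat ⌊6.7435/1⌋ = 6.
Subsquare: lon ⌊1.6139/0.0833333⌋ = 19 → t; lat ⌊0.7435/0.0416667⌋ = 17 → r.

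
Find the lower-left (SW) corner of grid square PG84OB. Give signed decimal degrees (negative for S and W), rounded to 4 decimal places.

-25.9583, 137.1667

Field P=15, G=6: +15·20° lon, +6·10° lat → SW at lon 120°, lat -30°.
Square 8, 4: +8·2° lon, +4·1° lat → SW at lon 136°, lat -26°.
Subsquare o=14, b=1: +14·0.0833333° lon, +1·0.0416667° lat → SW at lon 137.167°, lat -25.9583°.
latitude -25.9583, longitude 137.1667.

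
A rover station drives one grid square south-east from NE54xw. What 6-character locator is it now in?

NE64av

Longitude subsquare x = 23; +1 → 24, wraps to 0 = a, carry into square.
Longitude square 5; +1 → 6.
Latitude subsquare w = 22; −1 → 21 = v.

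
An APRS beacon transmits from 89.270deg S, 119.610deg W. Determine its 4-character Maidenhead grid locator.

DA00

Add 180° to longitude and 90° to latitude: 60.39, 0.73.
Field: 60.39/20 → 3 → D, 0.73/10 → 0 → A; chars DA.
Square: 0.39/2 → 0, 0.73/1 → 0; chars 00.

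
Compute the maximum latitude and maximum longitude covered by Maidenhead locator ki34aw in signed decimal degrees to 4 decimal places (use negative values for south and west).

Field K=10, I=8: +10·20° lon, +8·10° lat → SW at lon 20°, lat -10°.
Square 3, 4: +3·2° lon, +4·1° lat → SW at lon 26°, lat -6°.
Subsquare a=0, w=22: +0·0.0833333° lon, +22·0.0416667° lat → SW at lon 26°, lat -5.08333°.
Cell spans 0.0833333° lon × 0.0416667° lat. NE corner is SW corner plus one full cell.
latitude -5.0417, longitude 26.0833.

-5.0417, 26.0833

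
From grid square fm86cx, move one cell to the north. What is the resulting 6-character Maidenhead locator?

FM87ca

Latitude subsquare x = 23; +1 → 24, wraps to 0 = a, carry into square.
Latitude square 6; +1 → 7.
The longitude characters are unchanged.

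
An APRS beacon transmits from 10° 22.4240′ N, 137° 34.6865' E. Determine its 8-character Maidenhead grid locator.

Add 180° to longitude and 90° to latitude: 317.57811, 100.37373.
Field (20°×10°, letters A–R): 317.57811/20 → 15 → P, 100.37373/10 → 10 → K; chars PK.
Square (2°×1°, digits 0–9): 17.57811/2 → 8, 0.37373/1 → 0; chars 80.
Subsquare (5′×2.5′, letters a–x): 1.57811/0.0833333 → 18 → s, 0.37373/0.0416667 → 8 → i; chars si.
Extended square (30″×15″, digits 0–9): 0.07811/0.00833333 → 9, 0.04040/0.00416667 → 9; chars 99.

PK80si99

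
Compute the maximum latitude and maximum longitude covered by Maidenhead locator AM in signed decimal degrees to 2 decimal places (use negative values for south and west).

Field A=0, M=12: +0·20° lon, +12·10° lat → SW at lon -180°, lat 30°.
Cell spans 20° lon × 10° lat. NE corner is SW corner plus one full cell.
latitude 40.00, longitude -160.00.

40.00, -160.00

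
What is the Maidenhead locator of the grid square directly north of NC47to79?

Latitude extended square 9; +1 → 10, wraps to 0, carry into subsquare.
Latitude subsquare o = 14; +1 → 15 = p.
The longitude characters are unchanged.

NC47tp70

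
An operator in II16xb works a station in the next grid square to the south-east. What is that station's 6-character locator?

Longitude subsquare x = 23; +1 → 24, wraps to 0 = a, carry into square.
Longitude square 1; +1 → 2.
Latitude subsquare b = 1; −1 → 0 = a.

II26aa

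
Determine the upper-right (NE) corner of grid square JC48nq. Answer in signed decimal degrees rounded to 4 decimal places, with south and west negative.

-61.2917, 9.1667

Field J=9, C=2: +9·20° lon, +2·10° lat → SW at lon 0°, lat -70°.
Square 4, 8: +4·2° lon, +8·1° lat → SW at lon 8°, lat -62°.
Subsquare n=13, q=16: +13·0.0833333° lon, +16·0.0416667° lat → SW at lon 9.08333°, lat -61.3333°.
Cell spans 0.0833333° lon × 0.0416667° lat. NE corner is SW corner plus one full cell.
latitude -61.2917, longitude 9.1667.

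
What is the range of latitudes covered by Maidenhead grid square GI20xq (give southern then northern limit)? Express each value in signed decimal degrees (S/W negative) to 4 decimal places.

-9.3333, -9.2917

Field G=6, I=8: +6·20° lon, +8·10° lat → SW at lon -60°, lat -10°.
Square 2, 0: +2·2° lon, +0·1° lat → SW at lon -56°, lat -10°.
Subsquare x=23, q=16: +23·0.0833333° lon, +16·0.0416667° lat → SW at lon -54.0833°, lat -9.33333°.
Cell spans 0.0833333° lon × 0.0416667° lat.
south -9.3333, north -9.2917.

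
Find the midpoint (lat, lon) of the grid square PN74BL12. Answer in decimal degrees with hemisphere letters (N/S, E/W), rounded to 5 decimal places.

44.46875° N, 134.09583° E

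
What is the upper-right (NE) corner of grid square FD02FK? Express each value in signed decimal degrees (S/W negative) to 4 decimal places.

-57.5417, -79.5000

Field F=5, D=3: +5·20° lon, +3·10° lat → SW at lon -80°, lat -60°.
Square 0, 2: +0·2° lon, +2·1° lat → SW at lon -80°, lat -58°.
Subsquare f=5, k=10: +5·0.0833333° lon, +10·0.0416667° lat → SW at lon -79.5833°, lat -57.5833°.
Cell spans 0.0833333° lon × 0.0416667° lat. NE corner is SW corner plus one full cell.
latitude -57.5417, longitude -79.5000.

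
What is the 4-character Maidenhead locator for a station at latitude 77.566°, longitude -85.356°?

EQ77

Offset from 180°W / 90°S: lon 94.64°, lat 167.57°.
Field (20°×10°, letters A–R): lon ⌊94.64/20⌋ = 4 → E; lat ⌊167.57/10⌋ = 16 → Q.
Square (2°×1°, digits 0–9): lon ⌊14.64/2⌋ = 7; lat ⌊7.57/1⌋ = 7.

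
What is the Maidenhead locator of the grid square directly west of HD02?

Longitude square 0; −1 → -1, wraps to 9, carry into field.
Longitude field H = 7; −1 → 6 = G.
The latitude characters are unchanged.

GD92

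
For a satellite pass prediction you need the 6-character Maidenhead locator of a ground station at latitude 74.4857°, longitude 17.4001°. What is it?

JQ84ql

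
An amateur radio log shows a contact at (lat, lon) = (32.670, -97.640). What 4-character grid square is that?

EM12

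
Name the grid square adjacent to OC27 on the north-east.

OC38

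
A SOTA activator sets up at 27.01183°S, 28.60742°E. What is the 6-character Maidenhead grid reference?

KG42hx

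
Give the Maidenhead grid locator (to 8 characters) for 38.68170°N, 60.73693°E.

MM08iq83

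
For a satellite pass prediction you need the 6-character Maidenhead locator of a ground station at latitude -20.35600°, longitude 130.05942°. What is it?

PG59ap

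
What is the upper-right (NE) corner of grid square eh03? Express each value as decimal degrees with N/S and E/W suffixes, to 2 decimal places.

16.00° S, 98.00° W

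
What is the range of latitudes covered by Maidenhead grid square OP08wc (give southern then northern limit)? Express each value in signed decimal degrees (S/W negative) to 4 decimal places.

68.0833, 68.1250

Field O=14, P=15: +14·20° lon, +15·10° lat → SW at lon 100°, lat 60°.
Square 0, 8: +0·2° lon, +8·1° lat → SW at lon 100°, lat 68°.
Subsquare w=22, c=2: +22·0.0833333° lon, +2·0.0416667° lat → SW at lon 101.833°, lat 68.0833°.
Cell spans 0.0833333° lon × 0.0416667° lat.
south 68.0833, north 68.1250.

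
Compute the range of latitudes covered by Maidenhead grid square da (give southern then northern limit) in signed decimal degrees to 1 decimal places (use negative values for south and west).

Field D=3, A=0: +3·20° lon, +0·10° lat → SW at lon -120°, lat -90°.
Cell spans 20° lon × 10° lat.
south -90.0, north -80.0.

-90.0, -80.0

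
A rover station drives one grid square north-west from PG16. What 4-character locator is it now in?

PG07

Longitude square 1; −1 → 0.
Latitude square 6; +1 → 7.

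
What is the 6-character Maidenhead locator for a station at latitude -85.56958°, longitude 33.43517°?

Add 180° to longitude and 90° to latitude: 213.4352, 4.4304.
Field: lon ⌊213.4352/20⌋ = 10 → K; lat ⌊4.4304/10⌋ = 0 → A.
Square: lon ⌊13.4352/2⌋ = 6; lat ⌊4.4304/1⌋ = 4.
Subsquare: lon ⌊1.4352/0.0833333⌋ = 17 → r; lat ⌊0.4304/0.0416667⌋ = 10 → k.

KA64rk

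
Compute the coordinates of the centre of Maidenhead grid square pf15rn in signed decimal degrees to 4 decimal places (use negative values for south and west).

-34.4375, 123.4583

Field P=15, F=5: +15·20° lon, +5·10° lat → SW at lon 120°, lat -40°.
Square 1, 5: +1·2° lon, +5·1° lat → SW at lon 122°, lat -35°.
Subsquare r=17, n=13: +17·0.0833333° lon, +13·0.0416667° lat → SW at lon 123.417°, lat -34.4583°.
Cell spans 0.0833333° lon × 0.0416667° lat. Centre is SW corner plus half of each.
latitude -34.4375, longitude 123.4583.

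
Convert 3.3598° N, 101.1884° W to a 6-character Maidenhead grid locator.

Add 180° to longitude and 90° to latitude: 78.8116, 93.3598.
Field: lon ⌊78.8116/20⌋ = 3 → D; lat ⌊93.3598/10⌋ = 9 → J.
Square: lon ⌊18.8116/2⌋ = 9; lat ⌊3.3598/1⌋ = 3.
Subsquare: lon ⌊0.8116/0.0833333⌋ = 9 → j; lat ⌊0.3598/0.0416667⌋ = 8 → i.

DJ93ji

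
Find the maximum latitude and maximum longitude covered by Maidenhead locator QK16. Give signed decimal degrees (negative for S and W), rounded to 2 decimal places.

17.00, 144.00

Field Q=16, K=10: +16·20° lon, +10·10° lat → SW at lon 140°, lat 10°.
Square 1, 6: +1·2° lon, +6·1° lat → SW at lon 142°, lat 16°.
Cell spans 2° lon × 1° lat. NE corner is SW corner plus one full cell.
latitude 17.00, longitude 144.00.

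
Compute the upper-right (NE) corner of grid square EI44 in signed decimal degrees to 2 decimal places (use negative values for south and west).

-5.00, -90.00

Field E=4, I=8: +4·20° lon, +8·10° lat → SW at lon -100°, lat -10°.
Square 4, 4: +4·2° lon, +4·1° lat → SW at lon -92°, lat -6°.
Cell spans 2° lon × 1° lat. NE corner is SW corner plus one full cell.
latitude -5.00, longitude -90.00.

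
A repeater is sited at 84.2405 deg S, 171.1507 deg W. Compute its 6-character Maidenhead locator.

Shift to the Maidenhead origin (180°W, 90°S): lon 8.8493, lat 5.7595.
Field: 8.8493/20 → 0 → A, 5.7595/10 → 0 → A; chars AA.
Square: 8.8493/2 → 4, 5.7595/1 → 5; chars 45.
Subsquare: 0.8493/0.0833333 → 10 → k, 0.7595/0.0416667 → 18 → s; chars ks.

AA45ks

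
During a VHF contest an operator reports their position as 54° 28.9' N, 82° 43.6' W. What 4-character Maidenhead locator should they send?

EO84

Add 180° to longitude and 90° to latitude: 97.27, 144.48.
Field: lon ⌊97.27/20⌋ = 4 → E; lat ⌊144.48/10⌋ = 14 → O.
Square: lon ⌊17.27/2⌋ = 8; lat ⌊4.48/1⌋ = 4.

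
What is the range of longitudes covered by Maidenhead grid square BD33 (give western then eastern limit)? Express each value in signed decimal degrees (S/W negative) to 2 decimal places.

-154.00, -152.00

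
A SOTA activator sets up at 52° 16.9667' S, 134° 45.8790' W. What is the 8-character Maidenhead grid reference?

Shift to the Maidenhead origin (180°W, 90°S): lon 45.23535, lat 37.71722.
Field: lon ⌊45.23535/20⌋ = 2 → C; lat ⌊37.71722/10⌋ = 3 → D.
Square: lon ⌊5.23535/2⌋ = 2; lat ⌊7.71722/1⌋ = 7.
Subsquare: lon ⌊1.23535/0.0833333⌋ = 14 → o; lat ⌊0.71722/0.0416667⌋ = 17 → r.
Extended square: lon ⌊0.06868/0.00833333⌋ = 8; lat ⌊0.00889/0.00416667⌋ = 2.

CD27or82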